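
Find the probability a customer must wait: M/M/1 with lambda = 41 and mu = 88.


P(wait) = rho = lambda/mu = 41/88 = 0.4659

0.4659


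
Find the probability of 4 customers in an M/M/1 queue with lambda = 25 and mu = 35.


rho = 25/35; P(n) = (1-rho)*rho^n = (1-25/35)*(25/35)^4 = 0.0744

0.0744


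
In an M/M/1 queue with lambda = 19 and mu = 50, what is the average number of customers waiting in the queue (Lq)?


rho = 19/50; Lq = rho^2/(1-rho) = 0.23

0.23


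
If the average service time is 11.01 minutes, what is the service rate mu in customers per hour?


mu = 60 / avg_service_time = 60 / 11.01 = 5.45 per hour

5.45 per hour


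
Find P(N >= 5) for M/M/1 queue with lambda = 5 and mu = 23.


P(N >= 5) = rho^5 = (5/23)^5 = 0.0005

0.0005


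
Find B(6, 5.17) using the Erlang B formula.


B(N,A) = (A^N/N!) / sum(A^k/k!, k=0..N) with N=6, A=5.17 = 0.2046

0.2046


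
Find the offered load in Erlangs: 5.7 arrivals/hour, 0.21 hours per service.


Offered load a = lambda * E[S] = 5.7 * 0.21 = 1.2 Erlangs

1.2 Erlangs


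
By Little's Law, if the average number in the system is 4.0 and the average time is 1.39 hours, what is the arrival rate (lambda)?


lambda = L / W = 4.0 / 1.39 = 2.88 per hour

2.88 per hour


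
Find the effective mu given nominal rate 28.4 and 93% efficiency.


Effective rate = mu * efficiency = 28.4 * 0.93 = 26.41 per hour

26.41 per hour


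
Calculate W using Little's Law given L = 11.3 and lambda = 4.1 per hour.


W = L / lambda = 11.3 / 4.1 = 2.7561 hours

2.7561 hours


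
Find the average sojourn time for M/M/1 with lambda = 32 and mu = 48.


W = 1/(mu - lambda) = 1/(48 - 32) = 0.0625 hours

0.0625 hours


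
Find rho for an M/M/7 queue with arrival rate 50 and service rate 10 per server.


rho = lambda/(c*mu) = 50/(7*10) = 0.7143

0.7143


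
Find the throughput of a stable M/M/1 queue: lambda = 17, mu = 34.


For a stable queue (lambda < mu), throughput = lambda = 17 per hour

17 per hour


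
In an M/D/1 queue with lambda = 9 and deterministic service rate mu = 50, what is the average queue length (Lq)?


M/D/1: Lq = rho^2 / (2*(1-rho)) where rho = 9/50; Lq = 0.02

0.02


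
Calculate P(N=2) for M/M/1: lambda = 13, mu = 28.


rho = 13/28; P(n) = (1-rho)*rho^n = (1-13/28)*(13/28)^2 = 0.1155

0.1155


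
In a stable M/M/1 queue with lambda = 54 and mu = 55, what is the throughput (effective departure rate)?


For a stable queue (lambda < mu), throughput = lambda = 54 per hour

54 per hour


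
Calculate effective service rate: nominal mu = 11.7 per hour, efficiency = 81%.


Effective rate = mu * efficiency = 11.7 * 0.81 = 9.48 per hour

9.48 per hour


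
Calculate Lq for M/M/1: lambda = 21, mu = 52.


rho = 21/52; Lq = rho^2/(1-rho) = 0.27

0.27


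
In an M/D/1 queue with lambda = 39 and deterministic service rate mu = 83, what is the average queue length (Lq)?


M/D/1: Lq = rho^2 / (2*(1-rho)) where rho = 39/83; Lq = 0.21

0.21


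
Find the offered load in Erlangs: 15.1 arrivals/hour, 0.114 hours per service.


Offered load a = lambda * E[S] = 15.1 * 0.114 = 1.72 Erlangs

1.72 Erlangs


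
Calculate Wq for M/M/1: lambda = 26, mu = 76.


rho = 26/76; Wq = rho/(mu - lambda) = 0.0068 hours

0.0068 hours


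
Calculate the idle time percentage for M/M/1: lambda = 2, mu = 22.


Idle fraction = (1 - rho) * 100 = (1 - 2/22) * 100 = 90.9%

90.9%


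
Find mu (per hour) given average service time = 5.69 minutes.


mu = 60 / avg_service_time = 60 / 5.69 = 10.54 per hour

10.54 per hour


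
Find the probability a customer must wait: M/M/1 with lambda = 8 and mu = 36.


P(wait) = rho = lambda/mu = 8/36 = 0.2222

0.2222


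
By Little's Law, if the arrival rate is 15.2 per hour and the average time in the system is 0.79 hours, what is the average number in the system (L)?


L = lambda * W = 15.2 * 0.79 = 12.01

12.01


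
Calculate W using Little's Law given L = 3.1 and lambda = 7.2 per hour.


W = L / lambda = 3.1 / 7.2 = 0.4306 hours

0.4306 hours


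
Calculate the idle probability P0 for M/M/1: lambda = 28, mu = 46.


P0 = 1 - rho = 1 - 28/46 = 0.3913

0.3913


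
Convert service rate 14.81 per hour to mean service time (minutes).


Mean service time = 60/mu = 60/14.81 = 4.05 minutes

4.05 minutes


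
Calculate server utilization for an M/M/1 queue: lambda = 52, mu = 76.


rho = lambda/mu = 52/76 = 0.6842

0.6842


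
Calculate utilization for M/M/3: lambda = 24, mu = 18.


rho = lambda/(c*mu) = 24/(3*18) = 0.4444

0.4444


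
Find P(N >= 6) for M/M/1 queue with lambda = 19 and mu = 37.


P(N >= 6) = rho^6 = (19/37)^6 = 0.0183

0.0183


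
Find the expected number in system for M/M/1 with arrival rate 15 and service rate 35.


rho = 15/35; L = rho/(1-rho) = 0.75

0.75


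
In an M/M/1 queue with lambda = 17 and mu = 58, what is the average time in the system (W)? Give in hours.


W = 1/(mu - lambda) = 1/(58 - 17) = 0.0244 hours

0.0244 hours


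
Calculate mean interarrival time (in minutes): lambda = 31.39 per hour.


Mean interarrival time = 60/lambda = 60/31.39 = 1.91 minutes

1.91 minutes


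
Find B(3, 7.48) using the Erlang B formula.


B(N,A) = (A^N/N!) / sum(A^k/k!, k=0..N) with N=3, A=7.48 = 0.6568

0.6568


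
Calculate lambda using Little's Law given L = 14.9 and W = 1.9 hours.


lambda = L / W = 14.9 / 1.9 = 7.84 per hour

7.84 per hour


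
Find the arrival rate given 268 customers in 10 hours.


lambda = total arrivals / time = 268 / 10 = 26.8 per hour

26.8 per hour


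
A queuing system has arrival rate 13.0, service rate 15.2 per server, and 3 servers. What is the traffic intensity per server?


rho = lambda / (c * mu) = 13.0 / (3 * 15.2) = 0.2851

0.2851


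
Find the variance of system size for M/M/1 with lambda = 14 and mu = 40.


rho = 14/40; Var(N) = rho/(1-rho)^2 = 0.83

0.83


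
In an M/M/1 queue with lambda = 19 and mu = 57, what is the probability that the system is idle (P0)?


P0 = 1 - rho = 1 - 19/57 = 0.6667

0.6667


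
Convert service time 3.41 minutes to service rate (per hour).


mu = 60 / avg_service_time = 60 / 3.41 = 17.6 per hour

17.6 per hour


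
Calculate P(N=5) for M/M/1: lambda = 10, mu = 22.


rho = 10/22; P(n) = (1-rho)*rho^n = (1-10/22)*(10/22)^5 = 0.0106

0.0106


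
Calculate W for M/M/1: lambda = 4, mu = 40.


W = 1/(mu - lambda) = 1/(40 - 4) = 0.0278 hours

0.0278 hours


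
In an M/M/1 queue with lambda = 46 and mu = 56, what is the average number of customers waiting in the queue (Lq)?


rho = 46/56; Lq = rho^2/(1-rho) = 3.78

3.78


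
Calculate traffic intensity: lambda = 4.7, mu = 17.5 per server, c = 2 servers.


rho = lambda / (c * mu) = 4.7 / (2 * 17.5) = 0.1343

0.1343


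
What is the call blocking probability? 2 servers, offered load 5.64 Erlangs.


B(N,A) = (A^N/N!) / sum(A^k/k!, k=0..N) with N=2, A=5.64 = 0.7055

0.7055


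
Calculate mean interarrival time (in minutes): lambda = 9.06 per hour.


Mean interarrival time = 60/lambda = 60/9.06 = 6.62 minutes

6.62 minutes


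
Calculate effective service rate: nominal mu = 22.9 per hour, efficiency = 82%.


Effective rate = mu * efficiency = 22.9 * 0.82 = 18.78 per hour

18.78 per hour


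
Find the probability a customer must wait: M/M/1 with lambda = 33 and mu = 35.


P(wait) = rho = lambda/mu = 33/35 = 0.9429

0.9429


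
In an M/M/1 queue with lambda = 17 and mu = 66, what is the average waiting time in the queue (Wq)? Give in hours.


rho = 17/66; Wq = rho/(mu - lambda) = 0.0053 hours

0.0053 hours


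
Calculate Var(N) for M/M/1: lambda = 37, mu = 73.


rho = 37/73; Var(N) = rho/(1-rho)^2 = 2.08

2.08


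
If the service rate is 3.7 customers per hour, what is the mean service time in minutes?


Mean service time = 60/mu = 60/3.7 = 16.22 minutes

16.22 minutes


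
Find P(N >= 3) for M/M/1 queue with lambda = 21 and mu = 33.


P(N >= 3) = rho^3 = (21/33)^3 = 0.2577

0.2577


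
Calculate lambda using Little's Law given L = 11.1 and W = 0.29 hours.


lambda = L / W = 11.1 / 0.29 = 38.28 per hour

38.28 per hour


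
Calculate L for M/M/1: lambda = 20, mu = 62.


rho = 20/62; L = rho/(1-rho) = 0.48

0.48


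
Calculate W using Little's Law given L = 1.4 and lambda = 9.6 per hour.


W = L / lambda = 1.4 / 9.6 = 0.1458 hours

0.1458 hours


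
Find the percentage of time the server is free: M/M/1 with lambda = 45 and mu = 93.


Idle fraction = (1 - rho) * 100 = (1 - 45/93) * 100 = 51.6%

51.6%


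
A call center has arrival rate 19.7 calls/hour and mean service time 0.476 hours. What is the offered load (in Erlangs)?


Offered load a = lambda * E[S] = 19.7 * 0.476 = 9.38 Erlangs

9.38 Erlangs


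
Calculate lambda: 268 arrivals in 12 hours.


lambda = total arrivals / time = 268 / 12 = 22.33 per hour

22.33 per hour


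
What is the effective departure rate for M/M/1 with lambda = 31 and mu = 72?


For a stable queue (lambda < mu), throughput = lambda = 31 per hour

31 per hour


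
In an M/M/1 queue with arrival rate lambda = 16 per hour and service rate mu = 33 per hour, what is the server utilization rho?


rho = lambda/mu = 16/33 = 0.4848

0.4848


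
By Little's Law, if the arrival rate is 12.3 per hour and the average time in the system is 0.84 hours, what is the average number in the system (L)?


L = lambda * W = 12.3 * 0.84 = 10.33

10.33


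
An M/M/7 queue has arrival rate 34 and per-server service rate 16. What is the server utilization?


rho = lambda/(c*mu) = 34/(7*16) = 0.3036

0.3036


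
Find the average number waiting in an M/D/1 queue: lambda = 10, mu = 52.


M/D/1: Lq = rho^2 / (2*(1-rho)) where rho = 10/52; Lq = 0.02

0.02


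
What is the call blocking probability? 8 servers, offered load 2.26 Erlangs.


B(N,A) = (A^N/N!) / sum(A^k/k!, k=0..N) with N=8, A=2.26 = 0.0018

0.0018


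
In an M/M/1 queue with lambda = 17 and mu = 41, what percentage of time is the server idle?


Idle fraction = (1 - rho) * 100 = (1 - 17/41) * 100 = 58.5%

58.5%


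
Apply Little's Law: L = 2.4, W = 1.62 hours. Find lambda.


lambda = L / W = 2.4 / 1.62 = 1.48 per hour

1.48 per hour


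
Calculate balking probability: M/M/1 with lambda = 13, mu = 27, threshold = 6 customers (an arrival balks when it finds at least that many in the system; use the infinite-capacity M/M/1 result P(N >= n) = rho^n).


P(N >= 6) = rho^6 = (13/27)^6 = 0.0125

0.0125


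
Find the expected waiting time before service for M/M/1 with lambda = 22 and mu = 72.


rho = 22/72; Wq = rho/(mu - lambda) = 0.0061 hours

0.0061 hours


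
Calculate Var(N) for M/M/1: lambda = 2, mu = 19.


rho = 2/19; Var(N) = rho/(1-rho)^2 = 0.13

0.13


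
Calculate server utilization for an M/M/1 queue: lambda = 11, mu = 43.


rho = lambda/mu = 11/43 = 0.2558

0.2558


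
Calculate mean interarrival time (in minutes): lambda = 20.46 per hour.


Mean interarrival time = 60/lambda = 60/20.46 = 2.93 minutes

2.93 minutes


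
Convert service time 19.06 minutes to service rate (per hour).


mu = 60 / avg_service_time = 60 / 19.06 = 3.15 per hour

3.15 per hour


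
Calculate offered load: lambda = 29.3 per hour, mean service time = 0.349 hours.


Offered load a = lambda * E[S] = 29.3 * 0.349 = 10.23 Erlangs

10.23 Erlangs


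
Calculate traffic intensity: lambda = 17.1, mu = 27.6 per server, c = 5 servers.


rho = lambda / (c * mu) = 17.1 / (5 * 27.6) = 0.1239

0.1239


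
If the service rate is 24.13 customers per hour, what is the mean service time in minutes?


Mean service time = 60/mu = 60/24.13 = 2.49 minutes

2.49 minutes


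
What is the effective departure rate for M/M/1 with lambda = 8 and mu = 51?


For a stable queue (lambda < mu), throughput = lambda = 8 per hour

8 per hour


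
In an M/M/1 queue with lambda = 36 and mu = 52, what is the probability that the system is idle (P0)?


P0 = 1 - rho = 1 - 36/52 = 0.3077

0.3077


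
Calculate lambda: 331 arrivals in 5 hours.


lambda = total arrivals / time = 331 / 5 = 66.2 per hour

66.2 per hour


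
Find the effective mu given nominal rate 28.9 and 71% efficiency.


Effective rate = mu * efficiency = 28.9 * 0.71 = 20.52 per hour

20.52 per hour


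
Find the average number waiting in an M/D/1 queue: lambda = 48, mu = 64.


M/D/1: Lq = rho^2 / (2*(1-rho)) where rho = 48/64; Lq = 1.13

1.13


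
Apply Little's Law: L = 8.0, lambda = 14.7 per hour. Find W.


W = L / lambda = 8.0 / 14.7 = 0.5442 hours

0.5442 hours


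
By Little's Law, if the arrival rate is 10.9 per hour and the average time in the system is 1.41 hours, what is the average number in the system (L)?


L = lambda * W = 10.9 * 1.41 = 15.37

15.37


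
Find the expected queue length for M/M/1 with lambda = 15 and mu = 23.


rho = 15/23; Lq = rho^2/(1-rho) = 1.22

1.22


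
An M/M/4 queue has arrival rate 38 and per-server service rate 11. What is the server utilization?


rho = lambda/(c*mu) = 38/(4*11) = 0.8636

0.8636


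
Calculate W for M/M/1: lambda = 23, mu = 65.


W = 1/(mu - lambda) = 1/(65 - 23) = 0.0238 hours

0.0238 hours


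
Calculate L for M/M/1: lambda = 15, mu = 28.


rho = 15/28; L = rho/(1-rho) = 1.15

1.15


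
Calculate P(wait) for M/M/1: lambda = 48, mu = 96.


P(wait) = rho = lambda/mu = 48/96 = 0.5

0.5


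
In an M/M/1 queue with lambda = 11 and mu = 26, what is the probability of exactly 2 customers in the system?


rho = 11/26; P(n) = (1-rho)*rho^n = (1-11/26)*(11/26)^2 = 0.1033

0.1033


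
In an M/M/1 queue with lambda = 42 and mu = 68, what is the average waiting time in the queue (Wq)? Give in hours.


rho = 42/68; Wq = rho/(mu - lambda) = 0.0238 hours

0.0238 hours


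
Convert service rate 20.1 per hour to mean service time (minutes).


Mean service time = 60/mu = 60/20.1 = 2.99 minutes

2.99 minutes


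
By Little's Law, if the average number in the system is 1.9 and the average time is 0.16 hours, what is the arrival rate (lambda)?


lambda = L / W = 1.9 / 0.16 = 11.88 per hour

11.88 per hour


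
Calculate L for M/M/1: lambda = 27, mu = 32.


rho = 27/32; L = rho/(1-rho) = 5.4

5.4


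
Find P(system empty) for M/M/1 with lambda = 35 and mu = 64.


P0 = 1 - rho = 1 - 35/64 = 0.4531

0.4531


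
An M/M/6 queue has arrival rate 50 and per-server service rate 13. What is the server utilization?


rho = lambda/(c*mu) = 50/(6*13) = 0.641

0.641


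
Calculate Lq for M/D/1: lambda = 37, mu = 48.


M/D/1: Lq = rho^2 / (2*(1-rho)) where rho = 37/48; Lq = 1.3

1.3


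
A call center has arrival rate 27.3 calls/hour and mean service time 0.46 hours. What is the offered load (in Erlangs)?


Offered load a = lambda * E[S] = 27.3 * 0.46 = 12.56 Erlangs

12.56 Erlangs


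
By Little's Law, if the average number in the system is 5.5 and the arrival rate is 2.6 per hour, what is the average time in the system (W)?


W = L / lambda = 5.5 / 2.6 = 2.1154 hours

2.1154 hours


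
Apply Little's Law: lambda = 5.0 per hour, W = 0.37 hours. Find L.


L = lambda * W = 5.0 * 0.37 = 1.85

1.85


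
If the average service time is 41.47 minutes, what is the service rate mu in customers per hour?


mu = 60 / avg_service_time = 60 / 41.47 = 1.45 per hour

1.45 per hour


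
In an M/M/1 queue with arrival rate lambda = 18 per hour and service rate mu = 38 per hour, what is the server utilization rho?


rho = lambda/mu = 18/38 = 0.4737

0.4737


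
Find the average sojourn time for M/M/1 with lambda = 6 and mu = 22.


W = 1/(mu - lambda) = 1/(22 - 6) = 0.0625 hours

0.0625 hours


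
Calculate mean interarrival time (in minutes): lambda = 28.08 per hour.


Mean interarrival time = 60/lambda = 60/28.08 = 2.14 minutes

2.14 minutes


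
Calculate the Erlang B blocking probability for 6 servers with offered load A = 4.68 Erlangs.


B(N,A) = (A^N/N!) / sum(A^k/k!, k=0..N) with N=6, A=4.68 = 0.1677

0.1677


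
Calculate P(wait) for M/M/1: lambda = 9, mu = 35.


P(wait) = rho = lambda/mu = 9/35 = 0.2571

0.2571


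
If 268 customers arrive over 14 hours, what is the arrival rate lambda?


lambda = total arrivals / time = 268 / 14 = 19.14 per hour

19.14 per hour


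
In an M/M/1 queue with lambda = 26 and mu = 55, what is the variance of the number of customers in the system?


rho = 26/55; Var(N) = rho/(1-rho)^2 = 1.7

1.7


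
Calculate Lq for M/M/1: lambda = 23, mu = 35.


rho = 23/35; Lq = rho^2/(1-rho) = 1.26

1.26


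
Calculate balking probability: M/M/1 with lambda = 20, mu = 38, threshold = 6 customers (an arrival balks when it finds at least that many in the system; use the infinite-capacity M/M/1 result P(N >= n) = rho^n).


P(N >= 6) = rho^6 = (20/38)^6 = 0.0213

0.0213


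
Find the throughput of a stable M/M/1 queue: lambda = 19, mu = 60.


For a stable queue (lambda < mu), throughput = lambda = 19 per hour

19 per hour


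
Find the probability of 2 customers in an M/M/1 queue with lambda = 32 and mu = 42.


rho = 32/42; P(n) = (1-rho)*rho^n = (1-32/42)*(32/42)^2 = 0.1382

0.1382


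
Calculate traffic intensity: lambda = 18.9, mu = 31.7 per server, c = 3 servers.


rho = lambda / (c * mu) = 18.9 / (3 * 31.7) = 0.1987

0.1987


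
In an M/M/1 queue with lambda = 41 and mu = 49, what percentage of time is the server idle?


Idle fraction = (1 - rho) * 100 = (1 - 41/49) * 100 = 16.3%

16.3%


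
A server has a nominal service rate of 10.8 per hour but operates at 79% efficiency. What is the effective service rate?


Effective rate = mu * efficiency = 10.8 * 0.79 = 8.53 per hour

8.53 per hour


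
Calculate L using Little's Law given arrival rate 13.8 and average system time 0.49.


L = lambda * W = 13.8 * 0.49 = 6.76

6.76


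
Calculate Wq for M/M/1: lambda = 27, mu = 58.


rho = 27/58; Wq = rho/(mu - lambda) = 0.015 hours

0.015 hours


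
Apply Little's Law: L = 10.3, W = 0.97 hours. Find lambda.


lambda = L / W = 10.3 / 0.97 = 10.62 per hour

10.62 per hour


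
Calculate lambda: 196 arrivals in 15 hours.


lambda = total arrivals / time = 196 / 15 = 13.07 per hour

13.07 per hour


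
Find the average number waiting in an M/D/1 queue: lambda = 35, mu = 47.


M/D/1: Lq = rho^2 / (2*(1-rho)) where rho = 35/47; Lq = 1.09

1.09


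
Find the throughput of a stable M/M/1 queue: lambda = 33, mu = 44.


For a stable queue (lambda < mu), throughput = lambda = 33 per hour

33 per hour


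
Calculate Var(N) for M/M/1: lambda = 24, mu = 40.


rho = 24/40; Var(N) = rho/(1-rho)^2 = 3.75

3.75


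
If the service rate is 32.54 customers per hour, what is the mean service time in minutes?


Mean service time = 60/mu = 60/32.54 = 1.84 minutes

1.84 minutes


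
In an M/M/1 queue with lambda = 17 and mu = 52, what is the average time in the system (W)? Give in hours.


W = 1/(mu - lambda) = 1/(52 - 17) = 0.0286 hours

0.0286 hours


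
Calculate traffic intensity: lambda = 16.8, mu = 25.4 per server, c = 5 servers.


rho = lambda / (c * mu) = 16.8 / (5 * 25.4) = 0.1323

0.1323


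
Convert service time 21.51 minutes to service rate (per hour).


mu = 60 / avg_service_time = 60 / 21.51 = 2.79 per hour

2.79 per hour


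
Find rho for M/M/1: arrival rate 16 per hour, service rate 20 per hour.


rho = lambda/mu = 16/20 = 0.8

0.8


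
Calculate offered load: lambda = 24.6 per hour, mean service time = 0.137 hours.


Offered load a = lambda * E[S] = 24.6 * 0.137 = 3.37 Erlangs

3.37 Erlangs


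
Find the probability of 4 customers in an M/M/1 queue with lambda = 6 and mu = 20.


rho = 6/20; P(n) = (1-rho)*rho^n = (1-6/20)*(6/20)^4 = 0.0057

0.0057


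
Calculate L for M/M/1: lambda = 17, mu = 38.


rho = 17/38; L = rho/(1-rho) = 0.81

0.81


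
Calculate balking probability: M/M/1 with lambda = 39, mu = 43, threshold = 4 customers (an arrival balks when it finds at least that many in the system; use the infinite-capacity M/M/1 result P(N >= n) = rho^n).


P(N >= 4) = rho^4 = (39/43)^4 = 0.6767

0.6767


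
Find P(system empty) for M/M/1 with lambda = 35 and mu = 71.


P0 = 1 - rho = 1 - 35/71 = 0.507

0.507


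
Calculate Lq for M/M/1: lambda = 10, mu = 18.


rho = 10/18; Lq = rho^2/(1-rho) = 0.69

0.69


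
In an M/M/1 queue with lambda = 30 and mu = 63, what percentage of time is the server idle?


Idle fraction = (1 - rho) * 100 = (1 - 30/63) * 100 = 52.4%

52.4%


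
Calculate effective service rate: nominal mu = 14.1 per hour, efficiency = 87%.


Effective rate = mu * efficiency = 14.1 * 0.87 = 12.27 per hour

12.27 per hour


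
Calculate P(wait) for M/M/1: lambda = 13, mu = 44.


P(wait) = rho = lambda/mu = 13/44 = 0.2955

0.2955


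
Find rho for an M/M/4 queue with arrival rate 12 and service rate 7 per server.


rho = lambda/(c*mu) = 12/(4*7) = 0.4286

0.4286


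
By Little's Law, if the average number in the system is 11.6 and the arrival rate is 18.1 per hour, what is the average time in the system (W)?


W = L / lambda = 11.6 / 18.1 = 0.6409 hours

0.6409 hours


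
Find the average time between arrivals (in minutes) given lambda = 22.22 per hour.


Mean interarrival time = 60/lambda = 60/22.22 = 2.7 minutes

2.7 minutes


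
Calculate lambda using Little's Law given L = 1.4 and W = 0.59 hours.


lambda = L / W = 1.4 / 0.59 = 2.37 per hour

2.37 per hour


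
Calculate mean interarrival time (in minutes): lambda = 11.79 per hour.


Mean interarrival time = 60/lambda = 60/11.79 = 5.09 minutes

5.09 minutes


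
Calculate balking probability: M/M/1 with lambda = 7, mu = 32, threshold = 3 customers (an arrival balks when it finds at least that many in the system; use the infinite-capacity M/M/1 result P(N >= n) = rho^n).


P(N >= 3) = rho^3 = (7/32)^3 = 0.0105

0.0105


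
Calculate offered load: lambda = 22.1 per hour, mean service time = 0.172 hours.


Offered load a = lambda * E[S] = 22.1 * 0.172 = 3.8 Erlangs

3.8 Erlangs


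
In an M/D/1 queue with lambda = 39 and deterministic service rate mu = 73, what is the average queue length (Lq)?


M/D/1: Lq = rho^2 / (2*(1-rho)) where rho = 39/73; Lq = 0.31

0.31


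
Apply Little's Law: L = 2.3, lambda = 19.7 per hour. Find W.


W = L / lambda = 2.3 / 19.7 = 0.1168 hours

0.1168 hours


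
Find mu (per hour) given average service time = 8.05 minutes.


mu = 60 / avg_service_time = 60 / 8.05 = 7.45 per hour

7.45 per hour


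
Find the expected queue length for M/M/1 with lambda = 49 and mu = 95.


rho = 49/95; Lq = rho^2/(1-rho) = 0.55

0.55


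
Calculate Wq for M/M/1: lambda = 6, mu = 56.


rho = 6/56; Wq = rho/(mu - lambda) = 0.0021 hours

0.0021 hours


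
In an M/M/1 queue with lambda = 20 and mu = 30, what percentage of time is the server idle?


Idle fraction = (1 - rho) * 100 = (1 - 20/30) * 100 = 33.3%

33.3%


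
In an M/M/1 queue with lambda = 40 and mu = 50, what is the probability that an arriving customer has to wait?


P(wait) = rho = lambda/mu = 40/50 = 0.8

0.8


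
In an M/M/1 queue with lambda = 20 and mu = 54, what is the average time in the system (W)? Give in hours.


W = 1/(mu - lambda) = 1/(54 - 20) = 0.0294 hours

0.0294 hours


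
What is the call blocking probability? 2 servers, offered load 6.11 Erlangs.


B(N,A) = (A^N/N!) / sum(A^k/k!, k=0..N) with N=2, A=6.11 = 0.7242

0.7242


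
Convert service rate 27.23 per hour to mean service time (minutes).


Mean service time = 60/mu = 60/27.23 = 2.2 minutes

2.2 minutes


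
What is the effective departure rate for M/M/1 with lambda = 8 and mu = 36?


For a stable queue (lambda < mu), throughput = lambda = 8 per hour

8 per hour


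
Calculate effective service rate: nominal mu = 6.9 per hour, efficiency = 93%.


Effective rate = mu * efficiency = 6.9 * 0.93 = 6.42 per hour

6.42 per hour


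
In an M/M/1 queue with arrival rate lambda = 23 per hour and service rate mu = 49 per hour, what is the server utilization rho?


rho = lambda/mu = 23/49 = 0.4694

0.4694


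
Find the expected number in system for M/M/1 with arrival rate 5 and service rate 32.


rho = 5/32; L = rho/(1-rho) = 0.19

0.19


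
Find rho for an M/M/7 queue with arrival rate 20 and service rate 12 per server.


rho = lambda/(c*mu) = 20/(7*12) = 0.2381

0.2381


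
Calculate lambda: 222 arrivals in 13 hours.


lambda = total arrivals / time = 222 / 13 = 17.08 per hour

17.08 per hour


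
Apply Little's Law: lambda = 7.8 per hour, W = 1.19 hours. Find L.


L = lambda * W = 7.8 * 1.19 = 9.28

9.28


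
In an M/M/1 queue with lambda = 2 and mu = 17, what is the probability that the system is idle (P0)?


P0 = 1 - rho = 1 - 2/17 = 0.8824

0.8824


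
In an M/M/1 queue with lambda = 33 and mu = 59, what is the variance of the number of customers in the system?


rho = 33/59; Var(N) = rho/(1-rho)^2 = 2.88

2.88


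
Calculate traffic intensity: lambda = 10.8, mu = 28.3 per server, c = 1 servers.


rho = lambda / (c * mu) = 10.8 / (1 * 28.3) = 0.3816

0.3816


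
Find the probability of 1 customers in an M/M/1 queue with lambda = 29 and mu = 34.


rho = 29/34; P(n) = (1-rho)*rho^n = (1-29/34)*(29/34)^1 = 0.1254

0.1254


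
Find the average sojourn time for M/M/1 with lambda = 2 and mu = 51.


W = 1/(mu - lambda) = 1/(51 - 2) = 0.0204 hours

0.0204 hours


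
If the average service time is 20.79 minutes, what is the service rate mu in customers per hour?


mu = 60 / avg_service_time = 60 / 20.79 = 2.89 per hour

2.89 per hour


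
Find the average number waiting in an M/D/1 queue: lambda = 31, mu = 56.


M/D/1: Lq = rho^2 / (2*(1-rho)) where rho = 31/56; Lq = 0.34

0.34


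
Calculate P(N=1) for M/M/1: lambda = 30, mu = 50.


rho = 30/50; P(n) = (1-rho)*rho^n = (1-30/50)*(30/50)^1 = 0.24

0.24


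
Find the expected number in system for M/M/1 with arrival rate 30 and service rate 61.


rho = 30/61; L = rho/(1-rho) = 0.97

0.97


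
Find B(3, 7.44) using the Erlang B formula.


B(N,A) = (A^N/N!) / sum(A^k/k!, k=0..N) with N=3, A=7.44 = 0.6552

0.6552


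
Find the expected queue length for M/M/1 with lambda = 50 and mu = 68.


rho = 50/68; Lq = rho^2/(1-rho) = 2.04

2.04


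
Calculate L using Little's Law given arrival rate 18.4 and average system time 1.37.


L = lambda * W = 18.4 * 1.37 = 25.21

25.21


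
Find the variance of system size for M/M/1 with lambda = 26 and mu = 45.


rho = 26/45; Var(N) = rho/(1-rho)^2 = 3.24

3.24


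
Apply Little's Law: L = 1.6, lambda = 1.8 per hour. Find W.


W = L / lambda = 1.6 / 1.8 = 0.8889 hours

0.8889 hours


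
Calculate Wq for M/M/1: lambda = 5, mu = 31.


rho = 5/31; Wq = rho/(mu - lambda) = 0.0062 hours

0.0062 hours


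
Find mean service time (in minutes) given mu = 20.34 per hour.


Mean service time = 60/mu = 60/20.34 = 2.95 minutes

2.95 minutes


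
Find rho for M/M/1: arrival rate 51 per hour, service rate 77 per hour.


rho = lambda/mu = 51/77 = 0.6623

0.6623


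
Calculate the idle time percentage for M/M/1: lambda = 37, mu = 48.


Idle fraction = (1 - rho) * 100 = (1 - 37/48) * 100 = 22.9%

22.9%


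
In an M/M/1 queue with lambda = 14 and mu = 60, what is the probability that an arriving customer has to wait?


P(wait) = rho = lambda/mu = 14/60 = 0.2333

0.2333


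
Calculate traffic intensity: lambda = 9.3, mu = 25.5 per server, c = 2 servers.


rho = lambda / (c * mu) = 9.3 / (2 * 25.5) = 0.1824

0.1824


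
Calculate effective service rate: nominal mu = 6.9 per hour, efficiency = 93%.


Effective rate = mu * efficiency = 6.9 * 0.93 = 6.42 per hour

6.42 per hour


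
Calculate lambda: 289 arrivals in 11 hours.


lambda = total arrivals / time = 289 / 11 = 26.27 per hour

26.27 per hour


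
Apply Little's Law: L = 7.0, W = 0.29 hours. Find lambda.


lambda = L / W = 7.0 / 0.29 = 24.14 per hour

24.14 per hour


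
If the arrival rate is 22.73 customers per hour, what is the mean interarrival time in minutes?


Mean interarrival time = 60/lambda = 60/22.73 = 2.64 minutes

2.64 minutes


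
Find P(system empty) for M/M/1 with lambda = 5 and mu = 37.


P0 = 1 - rho = 1 - 5/37 = 0.8649

0.8649


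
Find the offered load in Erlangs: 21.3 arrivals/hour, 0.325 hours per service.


Offered load a = lambda * E[S] = 21.3 * 0.325 = 6.92 Erlangs

6.92 Erlangs


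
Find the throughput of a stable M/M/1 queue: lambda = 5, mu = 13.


For a stable queue (lambda < mu), throughput = lambda = 5 per hour

5 per hour


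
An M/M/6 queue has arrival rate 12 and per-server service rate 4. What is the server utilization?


rho = lambda/(c*mu) = 12/(6*4) = 0.5

0.5


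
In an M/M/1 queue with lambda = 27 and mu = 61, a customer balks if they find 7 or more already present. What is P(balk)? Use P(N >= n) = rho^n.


P(N >= 7) = rho^7 = (27/61)^7 = 0.0033

0.0033


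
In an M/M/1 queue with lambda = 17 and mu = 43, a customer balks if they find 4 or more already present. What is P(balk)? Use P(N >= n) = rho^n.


P(N >= 4) = rho^4 = (17/43)^4 = 0.0244

0.0244


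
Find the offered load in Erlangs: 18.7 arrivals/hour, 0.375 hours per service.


Offered load a = lambda * E[S] = 18.7 * 0.375 = 7.01 Erlangs

7.01 Erlangs


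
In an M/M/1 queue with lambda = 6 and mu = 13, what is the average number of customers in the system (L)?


rho = 6/13; L = rho/(1-rho) = 0.86

0.86


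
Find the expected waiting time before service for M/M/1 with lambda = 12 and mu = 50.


rho = 12/50; Wq = rho/(mu - lambda) = 0.0063 hours

0.0063 hours


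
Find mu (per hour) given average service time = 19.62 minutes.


mu = 60 / avg_service_time = 60 / 19.62 = 3.06 per hour

3.06 per hour


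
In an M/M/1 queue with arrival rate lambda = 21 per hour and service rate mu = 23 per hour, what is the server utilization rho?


rho = lambda/mu = 21/23 = 0.913

0.913


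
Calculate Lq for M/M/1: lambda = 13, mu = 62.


rho = 13/62; Lq = rho^2/(1-rho) = 0.06

0.06


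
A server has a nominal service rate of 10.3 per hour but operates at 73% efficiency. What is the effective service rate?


Effective rate = mu * efficiency = 10.3 * 0.73 = 7.52 per hour

7.52 per hour


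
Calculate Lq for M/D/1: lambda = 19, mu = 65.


M/D/1: Lq = rho^2 / (2*(1-rho)) where rho = 19/65; Lq = 0.06

0.06


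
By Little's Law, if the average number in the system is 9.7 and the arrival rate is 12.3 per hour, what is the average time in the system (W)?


W = L / lambda = 9.7 / 12.3 = 0.7886 hours

0.7886 hours


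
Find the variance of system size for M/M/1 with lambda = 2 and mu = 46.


rho = 2/46; Var(N) = rho/(1-rho)^2 = 0.05

0.05


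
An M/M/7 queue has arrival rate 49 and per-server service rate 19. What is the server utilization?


rho = lambda/(c*mu) = 49/(7*19) = 0.3684

0.3684


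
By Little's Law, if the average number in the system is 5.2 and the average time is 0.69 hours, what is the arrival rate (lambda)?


lambda = L / W = 5.2 / 0.69 = 7.54 per hour

7.54 per hour


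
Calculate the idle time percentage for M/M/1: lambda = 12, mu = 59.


Idle fraction = (1 - rho) * 100 = (1 - 12/59) * 100 = 79.7%

79.7%


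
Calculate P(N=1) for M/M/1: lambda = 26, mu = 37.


rho = 26/37; P(n) = (1-rho)*rho^n = (1-26/37)*(26/37)^1 = 0.2089

0.2089


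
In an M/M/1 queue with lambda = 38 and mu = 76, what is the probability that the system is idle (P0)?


P0 = 1 - rho = 1 - 38/76 = 0.5

0.5


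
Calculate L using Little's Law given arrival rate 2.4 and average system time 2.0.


L = lambda * W = 2.4 * 2.0 = 4.8

4.8


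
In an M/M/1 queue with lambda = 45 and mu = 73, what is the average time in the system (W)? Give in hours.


W = 1/(mu - lambda) = 1/(73 - 45) = 0.0357 hours

0.0357 hours


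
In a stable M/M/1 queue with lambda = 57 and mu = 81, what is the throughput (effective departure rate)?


For a stable queue (lambda < mu), throughput = lambda = 57 per hour

57 per hour


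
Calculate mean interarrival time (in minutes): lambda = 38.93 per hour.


Mean interarrival time = 60/lambda = 60/38.93 = 1.54 minutes

1.54 minutes


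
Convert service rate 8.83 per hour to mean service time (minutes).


Mean service time = 60/mu = 60/8.83 = 6.8 minutes

6.8 minutes


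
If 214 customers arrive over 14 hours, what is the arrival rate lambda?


lambda = total arrivals / time = 214 / 14 = 15.29 per hour

15.29 per hour


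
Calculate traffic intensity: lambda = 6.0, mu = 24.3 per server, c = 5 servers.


rho = lambda / (c * mu) = 6.0 / (5 * 24.3) = 0.0494

0.0494


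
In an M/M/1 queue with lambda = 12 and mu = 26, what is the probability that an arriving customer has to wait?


P(wait) = rho = lambda/mu = 12/26 = 0.4615

0.4615


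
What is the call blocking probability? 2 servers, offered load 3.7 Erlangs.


B(N,A) = (A^N/N!) / sum(A^k/k!, k=0..N) with N=2, A=3.7 = 0.5929

0.5929


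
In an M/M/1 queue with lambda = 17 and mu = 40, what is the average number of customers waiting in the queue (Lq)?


rho = 17/40; Lq = rho^2/(1-rho) = 0.31

0.31


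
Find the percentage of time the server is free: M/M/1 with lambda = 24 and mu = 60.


Idle fraction = (1 - rho) * 100 = (1 - 24/60) * 100 = 60.0%

60.0%


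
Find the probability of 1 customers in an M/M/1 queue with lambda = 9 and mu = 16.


rho = 9/16; P(n) = (1-rho)*rho^n = (1-9/16)*(9/16)^1 = 0.2461

0.2461


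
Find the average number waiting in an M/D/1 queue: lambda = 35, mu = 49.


M/D/1: Lq = rho^2 / (2*(1-rho)) where rho = 35/49; Lq = 0.89

0.89


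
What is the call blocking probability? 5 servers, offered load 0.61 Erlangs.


B(N,A) = (A^N/N!) / sum(A^k/k!, k=0..N) with N=5, A=0.61 = 0.0004

0.0004


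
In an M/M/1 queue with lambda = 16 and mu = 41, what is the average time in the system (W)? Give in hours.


W = 1/(mu - lambda) = 1/(41 - 16) = 0.04 hours

0.04 hours


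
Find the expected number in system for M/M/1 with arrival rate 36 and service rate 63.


rho = 36/63; L = rho/(1-rho) = 1.33

1.33


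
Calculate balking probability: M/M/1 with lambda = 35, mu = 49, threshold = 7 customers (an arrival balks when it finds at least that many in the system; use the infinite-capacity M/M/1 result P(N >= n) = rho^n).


P(N >= 7) = rho^7 = (35/49)^7 = 0.0949

0.0949


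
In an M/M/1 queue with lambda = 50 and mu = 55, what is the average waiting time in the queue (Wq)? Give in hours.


rho = 50/55; Wq = rho/(mu - lambda) = 0.1818 hours

0.1818 hours


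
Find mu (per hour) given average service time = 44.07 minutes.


mu = 60 / avg_service_time = 60 / 44.07 = 1.36 per hour

1.36 per hour


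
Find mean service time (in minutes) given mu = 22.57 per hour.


Mean service time = 60/mu = 60/22.57 = 2.66 minutes

2.66 minutes


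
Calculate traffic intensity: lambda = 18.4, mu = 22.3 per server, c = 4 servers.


rho = lambda / (c * mu) = 18.4 / (4 * 22.3) = 0.2063

0.2063


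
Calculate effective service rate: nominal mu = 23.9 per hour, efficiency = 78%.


Effective rate = mu * efficiency = 23.9 * 0.78 = 18.64 per hour

18.64 per hour


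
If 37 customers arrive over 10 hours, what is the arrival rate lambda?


lambda = total arrivals / time = 37 / 10 = 3.7 per hour

3.7 per hour


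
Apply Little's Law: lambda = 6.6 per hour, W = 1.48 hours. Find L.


L = lambda * W = 6.6 * 1.48 = 9.77

9.77


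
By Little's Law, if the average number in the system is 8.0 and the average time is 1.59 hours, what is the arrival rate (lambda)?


lambda = L / W = 8.0 / 1.59 = 5.03 per hour

5.03 per hour


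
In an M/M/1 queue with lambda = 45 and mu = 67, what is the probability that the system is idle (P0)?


P0 = 1 - rho = 1 - 45/67 = 0.3284

0.3284


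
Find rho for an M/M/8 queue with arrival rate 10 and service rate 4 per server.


rho = lambda/(c*mu) = 10/(8*4) = 0.3125

0.3125


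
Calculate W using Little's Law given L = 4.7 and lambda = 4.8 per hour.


W = L / lambda = 4.7 / 4.8 = 0.9792 hours

0.9792 hours


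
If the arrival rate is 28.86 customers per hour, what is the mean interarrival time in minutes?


Mean interarrival time = 60/lambda = 60/28.86 = 2.08 minutes

2.08 minutes


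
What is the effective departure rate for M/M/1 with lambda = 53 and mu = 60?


For a stable queue (lambda < mu), throughput = lambda = 53 per hour

53 per hour


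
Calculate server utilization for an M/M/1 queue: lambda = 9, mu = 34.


rho = lambda/mu = 9/34 = 0.2647

0.2647


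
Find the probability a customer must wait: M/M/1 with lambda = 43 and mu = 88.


P(wait) = rho = lambda/mu = 43/88 = 0.4886

0.4886


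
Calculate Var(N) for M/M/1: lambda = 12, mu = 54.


rho = 12/54; Var(N) = rho/(1-rho)^2 = 0.37

0.37


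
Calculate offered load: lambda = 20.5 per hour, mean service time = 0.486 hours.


Offered load a = lambda * E[S] = 20.5 * 0.486 = 9.96 Erlangs

9.96 Erlangs


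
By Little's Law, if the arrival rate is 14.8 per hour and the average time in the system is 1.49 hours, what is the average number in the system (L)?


L = lambda * W = 14.8 * 1.49 = 22.05

22.05


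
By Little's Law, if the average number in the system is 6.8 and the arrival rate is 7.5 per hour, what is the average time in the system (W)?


W = L / lambda = 6.8 / 7.5 = 0.9067 hours

0.9067 hours


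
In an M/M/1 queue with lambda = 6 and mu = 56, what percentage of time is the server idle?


Idle fraction = (1 - rho) * 100 = (1 - 6/56) * 100 = 89.3%

89.3%


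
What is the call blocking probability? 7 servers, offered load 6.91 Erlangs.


B(N,A) = (A^N/N!) / sum(A^k/k!, k=0..N) with N=7, A=6.91 = 0.2433

0.2433


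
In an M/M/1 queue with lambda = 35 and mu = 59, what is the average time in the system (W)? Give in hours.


W = 1/(mu - lambda) = 1/(59 - 35) = 0.0417 hours

0.0417 hours


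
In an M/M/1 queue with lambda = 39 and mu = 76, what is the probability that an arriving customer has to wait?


P(wait) = rho = lambda/mu = 39/76 = 0.5132

0.5132


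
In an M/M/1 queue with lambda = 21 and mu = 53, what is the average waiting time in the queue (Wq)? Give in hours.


rho = 21/53; Wq = rho/(mu - lambda) = 0.0124 hours

0.0124 hours


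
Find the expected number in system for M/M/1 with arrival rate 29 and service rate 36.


rho = 29/36; L = rho/(1-rho) = 4.14

4.14


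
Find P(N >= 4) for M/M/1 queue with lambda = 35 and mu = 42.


P(N >= 4) = rho^4 = (35/42)^4 = 0.4823

0.4823


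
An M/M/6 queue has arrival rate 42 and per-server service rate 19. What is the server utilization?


rho = lambda/(c*mu) = 42/(6*19) = 0.3684

0.3684


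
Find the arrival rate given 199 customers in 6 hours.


lambda = total arrivals / time = 199 / 6 = 33.17 per hour

33.17 per hour


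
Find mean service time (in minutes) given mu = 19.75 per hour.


Mean service time = 60/mu = 60/19.75 = 3.04 minutes

3.04 minutes
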